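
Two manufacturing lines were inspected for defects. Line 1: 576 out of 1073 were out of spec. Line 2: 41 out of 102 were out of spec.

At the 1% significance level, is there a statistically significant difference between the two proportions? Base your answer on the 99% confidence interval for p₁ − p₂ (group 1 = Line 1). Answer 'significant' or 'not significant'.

significant

p̂₁ = 576/1073 = 0.5368 and p̂₂ = 41/102 = 0.4020.
SE₁ = √(p̂₁(1−p̂₁)/n₁) = √(0.5368·0.4632/1073) = 0.01522; SE₂ = √(0.4020·0.5980/102) = 0.04855.
Independent samples: SE of the difference = √(SE₁² + SE₂²) = √(0.0002316484 + 0.0023571025) = 0.05088.
z* for 99% confidence is 2.576, so the margin of error is 2.576 × 0.05088 = 0.13107.
Point estimate p̂₁ − p̂₂ = 0.5368 − 0.4020 = 0.1348.
0.1348 ± 0.13107 → (0.00373, 0.26587).
The interval (0.00373, 0.26587) does not contain 0, so the difference is significant.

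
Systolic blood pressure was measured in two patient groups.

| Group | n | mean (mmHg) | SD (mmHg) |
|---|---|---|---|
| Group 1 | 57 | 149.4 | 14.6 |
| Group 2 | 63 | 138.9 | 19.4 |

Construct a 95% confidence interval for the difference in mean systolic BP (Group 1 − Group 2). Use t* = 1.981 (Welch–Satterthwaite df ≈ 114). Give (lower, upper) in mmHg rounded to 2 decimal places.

Per-group SEs: s₁/√n₁ = 14.6/√57 = 1.9338, s₂/√n₂ = 19.4/√63 = 2.4442.
Unpooled SE of the difference: √(3.73958244 + 5.97411364) = 3.1167.
Margin of error = t* · SE = 1.981 × 3.1167 = 6.1742.
x̄₁ − x̄₂ = 149.4 − 138.9 = 10.5000.
CI: 10.5000 ± 6.1742 = (4.33, 16.67).

(4.33, 16.67)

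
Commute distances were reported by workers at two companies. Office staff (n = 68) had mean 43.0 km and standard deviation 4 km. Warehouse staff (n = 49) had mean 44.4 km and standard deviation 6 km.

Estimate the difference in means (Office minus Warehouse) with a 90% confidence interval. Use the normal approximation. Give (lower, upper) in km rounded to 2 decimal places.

Standard errors of each mean: 4/√68 = 0.4851 and 6/√49 = 0.8571.
SE(x̄₁ − x̄₂) = √(0.4851² + 0.8571²) = 0.9849 for independent samples with unequal variances.
With z* = 1.645, the margin is 1.645 × 0.9849 = 1.6202.
x̄₁ − x̄₂ = 43.0 − 44.4 = -1.4000; the interval is -1.4000 ± 1.6202 = (-3.02, 0.22).

(-3.02, 0.22)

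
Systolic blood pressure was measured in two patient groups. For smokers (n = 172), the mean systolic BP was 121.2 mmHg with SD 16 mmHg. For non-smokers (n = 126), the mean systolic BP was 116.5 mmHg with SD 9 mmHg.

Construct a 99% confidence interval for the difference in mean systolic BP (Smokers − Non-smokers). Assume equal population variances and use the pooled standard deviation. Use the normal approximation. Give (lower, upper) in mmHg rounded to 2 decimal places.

(0.62, 8.78)

Pooled variance s_p² = [171·16² + 125·9²] / (172+126−2) = 182.0980, so s_p = 13.4944.
SE_diff = s_p·√(1/n₁ + 1/n₂) = 13.4944·√(1/172 + 1/126) = 1.5824.
z* = 2.576; margin = 2.576 × 1.5824 = 4.0763.
Difference = 121.2 − 116.5 = 4.7000.
4.7000 ± 4.0763 → (0.62, 8.78).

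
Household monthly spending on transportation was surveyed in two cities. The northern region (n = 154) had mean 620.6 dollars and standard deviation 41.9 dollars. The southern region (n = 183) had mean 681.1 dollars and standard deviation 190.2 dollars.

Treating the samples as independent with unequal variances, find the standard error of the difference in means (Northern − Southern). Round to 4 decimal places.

14.4597

Per-group SEs: s₁/√n₁ = 41.9/√154 = 3.3764, s₂/√n₂ = 190.2/√183 = 14.0600.
Unpooled SE of the difference: √(11.40007696 + 197.6836) = 14.4597.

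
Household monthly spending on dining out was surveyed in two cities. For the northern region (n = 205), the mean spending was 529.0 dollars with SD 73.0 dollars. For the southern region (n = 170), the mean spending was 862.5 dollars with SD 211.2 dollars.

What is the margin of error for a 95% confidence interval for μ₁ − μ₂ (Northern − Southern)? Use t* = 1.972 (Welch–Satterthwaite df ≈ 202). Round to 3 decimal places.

33.488

SE₁ = s₁/√n₁ = 73.0/√205 = 5.0985; SE₂ = 211.2/√170 = 16.1983.
Independent samples, unequal variances: SE_diff = √(SE₁² + SE₂²) = √(25.99470225 + 262.38492289) = 16.9817.
t* = 1.972, so margin of error = 1.972 × 16.9817 = 33.4879.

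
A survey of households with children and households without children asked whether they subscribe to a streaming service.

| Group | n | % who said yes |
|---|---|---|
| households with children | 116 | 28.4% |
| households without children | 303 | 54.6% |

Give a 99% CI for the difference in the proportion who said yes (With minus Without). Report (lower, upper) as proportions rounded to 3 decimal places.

(-0.393, -0.131)

The two standard errors are √(0.2840×0.7160/116) = 0.04187 and √(0.5460×0.4540/303) = 0.02860.
Because the samples are independent, SE_diff = √(0.04187² + 0.02860²) = 0.05071.
Using z* = 2.576 for 99%, ME = 2.576 × 0.05071 = 0.13063.
p̂₁ − p̂₂ = -0.2620; interval -0.2620 ± 0.13063 gives (-0.393, -0.131).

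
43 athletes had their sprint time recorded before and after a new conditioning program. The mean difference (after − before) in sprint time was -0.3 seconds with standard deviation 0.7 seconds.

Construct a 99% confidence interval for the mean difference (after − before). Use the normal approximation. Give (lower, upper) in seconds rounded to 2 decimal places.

(-0.57, -0.03)

Paired design: SE = s_d/√n = 0.7/√43 = 0.1067.
z* = 2.576; margin of error = 2.576 × 0.1067 = 0.2749.
-0.3 ± 0.2749 → (-0.57, -0.03).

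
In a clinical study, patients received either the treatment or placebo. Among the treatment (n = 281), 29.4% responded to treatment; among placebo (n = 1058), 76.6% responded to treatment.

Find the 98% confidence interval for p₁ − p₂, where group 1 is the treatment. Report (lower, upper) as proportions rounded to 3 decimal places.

(-0.542, -0.402)

The two standard errors are √(0.2940×0.7060/281) = 0.02718 and √(0.7660×0.2340/1058) = 0.01302.
Because the samples are independent, SE_diff = √(0.02718² + 0.01302²) = 0.03014.
Using z* = 2.326 for 98%, ME = 2.326 × 0.03014 = 0.07011.
p̂₁ − p̂₂ = -0.4720; interval -0.4720 ± 0.07011 gives (-0.542, -0.402).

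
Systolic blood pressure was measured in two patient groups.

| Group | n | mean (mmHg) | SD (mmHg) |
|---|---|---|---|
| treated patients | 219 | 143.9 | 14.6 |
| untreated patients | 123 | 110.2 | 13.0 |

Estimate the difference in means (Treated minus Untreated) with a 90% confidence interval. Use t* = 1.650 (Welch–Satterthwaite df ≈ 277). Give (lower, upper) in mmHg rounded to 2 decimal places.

Standard errors of each mean: 14.6/√219 = 0.9866 and 13.0/√123 = 1.1722.
SE(x̄₁ − x̄₂) = √(0.9866² + 1.1722²) = 1.5321 for independent samples with unequal variances.
With t* = 1.650, the margin is 1.650 × 1.5321 = 2.5280.
x̄₁ − x̄₂ = 143.9 − 110.2 = 33.7000; the interval is 33.7000 ± 2.5280 = (31.17, 36.23).

(31.17, 36.23)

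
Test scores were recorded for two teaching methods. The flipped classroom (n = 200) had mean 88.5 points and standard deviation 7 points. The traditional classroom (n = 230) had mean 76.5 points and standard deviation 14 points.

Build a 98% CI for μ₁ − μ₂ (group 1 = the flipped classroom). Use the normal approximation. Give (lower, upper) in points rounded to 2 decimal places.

SE₁ = s₁/√n₁ = 7/√200 = 0.4950; SE₂ = 14/√230 = 0.9231.
Independent samples, unequal variances: SE_diff = √(SE₁² + SE₂²) = √(0.245025 + 0.85211361) = 1.0474.
z* = 2.326, so margin of error = 2.326 × 1.0474 = 2.4363.
Difference in means = 88.5 − 76.5 = 12.0000.
12.0000 ± 2.4363 → (9.56, 14.44).

(9.56, 14.44)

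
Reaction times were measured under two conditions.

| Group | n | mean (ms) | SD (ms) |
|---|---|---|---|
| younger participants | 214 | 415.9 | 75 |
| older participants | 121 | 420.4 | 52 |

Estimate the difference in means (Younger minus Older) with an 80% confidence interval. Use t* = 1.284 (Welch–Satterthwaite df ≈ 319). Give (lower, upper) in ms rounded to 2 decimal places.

Per-group SEs: s₁/√n₁ = 75/√214 = 5.1269, s₂/√n₂ = 52/√121 = 4.7273.
Unpooled SE of the difference: √(26.28510361 + 22.34736529) = 6.9737.
Margin of error = t* · SE = 1.284 × 6.9737 = 8.9542.
x̄₁ − x̄₂ = 415.9 − 420.4 = -4.5000.
CI: -4.5000 ± 8.9542 = (-13.45, 4.45).

(-13.45, 4.45)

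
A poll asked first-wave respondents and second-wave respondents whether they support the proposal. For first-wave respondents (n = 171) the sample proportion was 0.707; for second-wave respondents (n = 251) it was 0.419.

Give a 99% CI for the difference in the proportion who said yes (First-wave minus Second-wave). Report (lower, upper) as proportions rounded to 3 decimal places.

SE₁ = √(p̂₁(1−p̂₁)/n₁) = √(0.7070·0.2930/171) = 0.03481; SE₂ = √(0.4190·0.5810/251) = 0.03114.
Independent samples: SE of the difference = √(SE₁² + SE₂²) = √(0.0012117361 + 0.0009696996) = 0.04671.
z* for 99% confidence is 2.576, so the margin of error is 2.576 × 0.04671 = 0.12032.
Point estimate p̂₁ − p̂₂ = 0.7070 − 0.4190 = 0.2880.
0.2880 ± 0.12032 → (0.168, 0.408).

(0.168, 0.408)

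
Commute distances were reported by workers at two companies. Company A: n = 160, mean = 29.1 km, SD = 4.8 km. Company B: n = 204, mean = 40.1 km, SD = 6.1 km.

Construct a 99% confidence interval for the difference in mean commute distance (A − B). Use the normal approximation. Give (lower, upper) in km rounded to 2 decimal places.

(-12.47, -9.53)

SE₁ = s₁/√n₁ = 4.8/√160 = 0.3795; SE₂ = 6.1/√204 = 0.4271.
Independent samples, unequal variances: SE_diff = √(SE₁² + SE₂²) = √(0.14402025 + 0.18241441) = 0.5713.
z* = 2.576, so margin of error = 2.576 × 0.5713 = 1.4717.
Difference in means = 29.1 − 40.1 = -11.0000.
-11.0000 ± 1.4717 → (-12.47, -9.53).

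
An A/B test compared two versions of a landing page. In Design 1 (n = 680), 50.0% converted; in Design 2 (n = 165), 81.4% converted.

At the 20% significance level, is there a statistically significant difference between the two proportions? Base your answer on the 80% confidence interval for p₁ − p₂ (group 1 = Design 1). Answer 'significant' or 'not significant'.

The two standard errors are √(0.5000×0.5000/680) = 0.01917 and √(0.8140×0.1860/165) = 0.03029.
Because the samples are independent, SE_diff = √(0.01917² + 0.03029²) = 0.03585.
Using z* = 1.282 for 80%, ME = 1.282 × 0.03585 = 0.04596.
p̂₁ − p̂₂ = -0.3140; interval -0.3140 ± 0.04596 gives (-0.35996, -0.26804).
The interval (-0.35996, -0.26804) does not contain 0, so the difference is significant.

significant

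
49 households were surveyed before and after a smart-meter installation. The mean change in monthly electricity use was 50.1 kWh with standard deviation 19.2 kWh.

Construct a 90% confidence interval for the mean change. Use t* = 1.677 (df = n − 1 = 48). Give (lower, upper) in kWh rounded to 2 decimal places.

Paired design: SE = s_d/√n = 19.2/√49 = 2.7429.
t* = 1.677; margin of error = 1.677 × 2.7429 = 4.5998.
50.1 ± 4.5998 → (45.50, 54.70).

(45.50, 54.70)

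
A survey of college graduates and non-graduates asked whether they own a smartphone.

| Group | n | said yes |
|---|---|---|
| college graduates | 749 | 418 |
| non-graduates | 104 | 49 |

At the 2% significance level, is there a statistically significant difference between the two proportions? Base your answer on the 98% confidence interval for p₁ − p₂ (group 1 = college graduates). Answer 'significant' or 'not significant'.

not significant

p̂₁ = 418/749 = 0.5581 and p̂₂ = 49/104 = 0.4712.
SE₁ = √(p̂₁(1−p̂₁)/n₁) = √(0.5581·0.4419/749) = 0.01815; SE₂ = √(0.4712·0.5288/104) = 0.04895.
Independent samples: SE of the difference = √(SE₁² + SE₂²) = √(0.0003294225 + 0.0023961025) = 0.05221.
z* for 98% confidence is 2.326, so the margin of error is 2.326 × 0.05221 = 0.12144.
Point estimate p̂₁ − p̂₂ = 0.5581 − 0.4712 = 0.0869.
0.0869 ± 0.12144 → (-0.03454, 0.20834).
The interval (-0.03454, 0.20834) contains 0, so the difference is not significant.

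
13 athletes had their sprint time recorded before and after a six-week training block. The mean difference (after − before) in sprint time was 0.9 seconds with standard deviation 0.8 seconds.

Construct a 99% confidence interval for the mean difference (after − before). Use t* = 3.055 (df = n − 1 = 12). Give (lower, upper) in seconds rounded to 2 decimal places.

Paired design: SE = s_d/√n = 0.8/√13 = 0.2219.
t* = 3.055; margin of error = 3.055 × 0.2219 = 0.6779.
0.9 ± 0.6779 → (0.22, 1.58).

(0.22, 1.58)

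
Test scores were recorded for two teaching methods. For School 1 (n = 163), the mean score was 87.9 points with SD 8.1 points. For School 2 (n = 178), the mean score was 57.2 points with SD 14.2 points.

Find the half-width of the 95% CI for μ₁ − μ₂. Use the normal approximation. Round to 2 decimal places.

2.43

Per-group SEs: s₁/√n₁ = 8.1/√163 = 0.6344, s₂/√n₂ = 14.2/√178 = 1.0643.
Unpooled SE of the difference: √(0.40246336 + 1.13273449) = 1.2390.
Margin of error = z* · SE = 1.960 × 1.2390 = 2.4284.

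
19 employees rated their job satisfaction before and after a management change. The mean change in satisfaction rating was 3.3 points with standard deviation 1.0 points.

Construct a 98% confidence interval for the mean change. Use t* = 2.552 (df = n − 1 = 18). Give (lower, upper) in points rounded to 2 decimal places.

Paired design: SE = s_d/√n = 1.0/√19 = 0.2294.
t* = 2.552; margin of error = 2.552 × 0.2294 = 0.5854.
3.3 ± 0.5854 → (2.71, 3.89).

(2.71, 3.89)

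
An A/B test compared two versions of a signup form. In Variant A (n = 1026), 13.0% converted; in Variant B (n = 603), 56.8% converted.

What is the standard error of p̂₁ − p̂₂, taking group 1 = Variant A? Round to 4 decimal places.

0.0227

Each SE is √(p̂(1−p̂)/n): √(0.1300·0.8700/1026) = 0.01050 and √(0.5680·0.4320/603) = 0.02017.
SE(p̂₁ − p̂₂) = √(SE₁² + SE₂²) = √(0.00011025 + 0.0004068289) = 0.02274, since the two samples are independent.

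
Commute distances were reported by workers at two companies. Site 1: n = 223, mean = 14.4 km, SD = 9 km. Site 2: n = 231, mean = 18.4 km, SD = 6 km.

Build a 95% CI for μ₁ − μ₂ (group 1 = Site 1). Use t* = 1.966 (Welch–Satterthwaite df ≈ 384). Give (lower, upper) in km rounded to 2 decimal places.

Per-group SEs: s₁/√n₁ = 9/√223 = 0.6027, s₂/√n₂ = 6/√231 = 0.3948.
Unpooled SE of the difference: √(0.36324729 + 0.15586704) = 0.7205.
Margin of error = t* · SE = 1.966 × 0.7205 = 1.4165.
x̄₁ − x̄₂ = 14.4 − 18.4 = -4.0000.
CI: -4.0000 ± 1.4165 = (-5.42, -2.58).

(-5.42, -2.58)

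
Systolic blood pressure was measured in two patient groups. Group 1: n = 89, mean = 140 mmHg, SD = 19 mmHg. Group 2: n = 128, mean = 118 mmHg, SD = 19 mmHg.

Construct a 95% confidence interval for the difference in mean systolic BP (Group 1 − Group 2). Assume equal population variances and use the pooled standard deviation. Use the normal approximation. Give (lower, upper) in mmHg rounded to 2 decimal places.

(16.86, 27.14)

Pooled variance s_p² = [88·19² + 127·19²] / (89+128−2) = 361.0000, so s_p = 19.0000.
SE_diff = s_p·√(1/n₁ + 1/n₂) = 19.0000·√(1/89 + 1/128) = 2.6223.
z* = 1.960; margin = 1.960 × 2.6223 = 5.1397.
Difference = 140 − 118 = 22.0000.
22.0000 ± 5.1397 → (16.86, 27.14).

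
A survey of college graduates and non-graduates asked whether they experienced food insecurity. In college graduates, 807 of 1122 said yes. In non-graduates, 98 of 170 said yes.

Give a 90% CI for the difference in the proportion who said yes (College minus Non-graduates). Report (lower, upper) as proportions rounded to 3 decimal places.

p̂₁ = 807/1122 = 0.7193 and p̂₂ = 98/170 = 0.5765.
SE₁ = √(p̂₁(1−p̂₁)/n₁) = √(0.7193·0.2807/1122) = 0.01341; SE₂ = √(0.5765·0.4235/170) = 0.03790.
Independent samples: SE of the difference = √(SE₁² + SE₂²) = √(0.0001798281 + 0.00143641) = 0.04020.
z* for 90% confidence is 1.645, so the margin of error is 1.645 × 0.04020 = 0.06613.
Point estimate p̂₁ − p̂₂ = 0.7193 − 0.5765 = 0.1428.
0.1428 ± 0.06613 → (0.077, 0.209).

(0.077, 0.209)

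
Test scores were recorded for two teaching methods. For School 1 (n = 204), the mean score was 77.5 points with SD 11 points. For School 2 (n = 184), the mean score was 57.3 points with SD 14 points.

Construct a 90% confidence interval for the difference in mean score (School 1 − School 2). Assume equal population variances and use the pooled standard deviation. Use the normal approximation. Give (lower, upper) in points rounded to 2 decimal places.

s_p = √[((n₁−1)s₁² + (n₂−1)s₂²)/(n₁+n₂−2)] = √[(203·11² + 183·14²)/386] = 12.5123.
SE = 12.5123·√(1/204 + 1/184) = 1.2721.
With z* = 1.645, margin = 1.645 × 1.2721 = 2.0926.
x̄₁ − x̄₂ = 77.5 − 57.3 = 20.2000; interval 20.2000 ± 2.0926 = (18.11, 22.29).

(18.11, 22.29)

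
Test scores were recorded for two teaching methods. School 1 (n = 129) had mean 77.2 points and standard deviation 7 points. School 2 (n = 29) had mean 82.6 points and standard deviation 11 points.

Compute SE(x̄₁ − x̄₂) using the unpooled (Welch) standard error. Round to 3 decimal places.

Standard errors of each mean: 7/√129 = 0.6163 and 11/√29 = 2.0426.
SE(x̄₁ − x̄₂) = √(0.6163² + 2.0426²) = 2.1336 for independent samples with unequal variances.

2.134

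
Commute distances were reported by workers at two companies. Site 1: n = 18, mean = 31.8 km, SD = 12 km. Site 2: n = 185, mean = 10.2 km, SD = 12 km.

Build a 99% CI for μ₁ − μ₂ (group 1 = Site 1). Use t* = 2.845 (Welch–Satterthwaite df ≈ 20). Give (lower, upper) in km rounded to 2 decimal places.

Standard errors of each mean: 12/√18 = 2.8284 and 12/√185 = 0.8823.
SE(x̄₁ − x̄₂) = √(2.8284² + 0.8823²) = 2.9628 for independent samples with unequal variances.
With t* = 2.845, the margin is 2.845 × 2.9628 = 8.4292.
x̄₁ − x̄₂ = 31.8 − 10.2 = 21.6000; the interval is 21.6000 ± 8.4292 = (13.17, 30.03).

(13.17, 30.03)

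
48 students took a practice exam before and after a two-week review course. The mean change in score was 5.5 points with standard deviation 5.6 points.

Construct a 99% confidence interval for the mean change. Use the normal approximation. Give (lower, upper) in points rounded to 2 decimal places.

(3.42, 7.58)

This is a matched-pairs design, so SE = s_d/√n = 5.6/√48 = 0.8083.
Margin = 2.576 × 0.8083 = 2.0822; the interval is 5.5 ± 2.0822 = (3.42, 7.58).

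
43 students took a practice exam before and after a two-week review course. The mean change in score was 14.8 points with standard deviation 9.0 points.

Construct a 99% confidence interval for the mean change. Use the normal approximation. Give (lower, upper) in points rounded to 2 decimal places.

Paired design: SE = s_d/√n = 9.0/√43 = 1.3725.
z* = 2.576; margin of error = 2.576 × 1.3725 = 3.5356.
14.8 ± 3.5356 → (11.26, 18.34).

(11.26, 18.34)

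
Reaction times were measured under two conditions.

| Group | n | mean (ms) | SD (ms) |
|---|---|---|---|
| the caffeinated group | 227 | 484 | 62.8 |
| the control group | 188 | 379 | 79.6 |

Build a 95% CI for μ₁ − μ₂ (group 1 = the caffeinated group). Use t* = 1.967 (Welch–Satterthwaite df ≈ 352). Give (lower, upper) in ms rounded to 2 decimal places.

Standard errors of each mean: 62.8/√227 = 4.1682 and 79.6/√188 = 5.8054.
SE(x̄₁ − x̄₂) = √(4.1682² + 5.8054²) = 7.1468 for independent samples with unequal variances.
With t* = 1.967, the margin is 1.967 × 7.1468 = 14.0578.
x̄₁ − x̄₂ = 484 − 379 = 105.0000; the interval is 105.0000 ± 14.0578 = (90.94, 119.06).

(90.94, 119.06)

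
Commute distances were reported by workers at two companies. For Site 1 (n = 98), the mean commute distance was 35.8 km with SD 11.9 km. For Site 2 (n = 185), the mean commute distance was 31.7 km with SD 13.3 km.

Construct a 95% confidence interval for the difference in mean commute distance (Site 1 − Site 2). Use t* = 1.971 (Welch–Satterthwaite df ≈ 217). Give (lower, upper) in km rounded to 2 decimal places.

(1.05, 7.15)

Per-group SEs: s₁/√n₁ = 11.9/√98 = 1.2021, s₂/√n₂ = 13.3/√185 = 0.9778.
Unpooled SE of the difference: √(1.44504441 + 0.95609284) = 1.5496.
Margin of error = t* · SE = 1.971 × 1.5496 = 3.0543.
x̄₁ − x̄₂ = 35.8 − 31.7 = 4.1000.
CI: 4.1000 ± 3.0543 = (1.05, 7.15).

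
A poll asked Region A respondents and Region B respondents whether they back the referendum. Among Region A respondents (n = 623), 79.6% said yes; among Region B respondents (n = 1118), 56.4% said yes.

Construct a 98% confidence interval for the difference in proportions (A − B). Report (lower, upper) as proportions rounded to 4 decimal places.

(0.1810, 0.2830)

SE₁ = √(p̂₁(1−p̂₁)/n₁) = √(0.7960·0.2040/623) = 0.01614; SE₂ = √(0.5640·0.4360/1118) = 0.01483.
Independent samples: SE of the difference = √(SE₁² + SE₂²) = √(0.0002604996 + 0.0002199289) = 0.02192.
z* for 98% confidence is 2.326, so the margin of error is 2.326 × 0.02192 = 0.05099.
Point estimate p̂₁ − p̂₂ = 0.7960 − 0.5640 = 0.2320.
0.2320 ± 0.05099 → (0.1810, 0.2830).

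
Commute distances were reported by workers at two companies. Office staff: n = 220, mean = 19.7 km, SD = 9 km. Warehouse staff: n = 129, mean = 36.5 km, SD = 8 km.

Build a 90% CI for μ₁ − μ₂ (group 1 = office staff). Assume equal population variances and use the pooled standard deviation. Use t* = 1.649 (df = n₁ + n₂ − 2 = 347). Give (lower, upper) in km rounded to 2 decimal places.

(-18.38, -15.22)

s_p = √[((n₁−1)s₁² + (n₂−1)s₂²)/(n₁+n₂−2)] = √[(219·9² + 128·8²)/347] = 8.6446.
SE = 8.6446·√(1/220 + 1/129) = 0.9586.
With t* = 1.649, margin = 1.649 × 0.9586 = 1.5807.
x̄₁ − x̄₂ = 19.7 − 36.5 = -16.8000; interval -16.8000 ± 1.5807 = (-18.38, -15.22).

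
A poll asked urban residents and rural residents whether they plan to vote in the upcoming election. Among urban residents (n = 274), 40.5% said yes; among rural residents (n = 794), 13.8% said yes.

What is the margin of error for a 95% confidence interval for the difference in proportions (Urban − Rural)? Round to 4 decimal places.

0.0629

SE₁ = √(p̂₁(1−p̂₁)/n₁) = √(0.4050·0.5950/274) = 0.02966; SE₂ = √(0.1380·0.8620/794) = 0.01224.
Independent samples: SE of the difference = √(SE₁² + SE₂²) = √(0.0008797156 + 0.0001498176) = 0.03209.
z* for 95% confidence is 1.960, so the margin of error is 1.960 × 0.03209 = 0.06290.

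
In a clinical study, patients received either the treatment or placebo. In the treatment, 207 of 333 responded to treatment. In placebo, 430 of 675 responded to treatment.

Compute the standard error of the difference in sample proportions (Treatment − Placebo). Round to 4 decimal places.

First, p̂₁ = 207/333 = 0.6216; p̂₂ = 430/675 = 0.6370.
The two standard errors are √(0.6216×0.3784/333) = 0.02658 and √(0.6370×0.3630/675) = 0.01851.
Because the samples are independent, SE_diff = √(0.02658² + 0.01851²) = 0.03239.

0.0324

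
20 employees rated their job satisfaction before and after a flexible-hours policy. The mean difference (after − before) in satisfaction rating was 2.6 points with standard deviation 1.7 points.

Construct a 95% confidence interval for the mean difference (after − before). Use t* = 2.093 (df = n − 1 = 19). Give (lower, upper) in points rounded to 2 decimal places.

(1.80, 3.40)

This is a matched-pairs design, so SE = s_d/√n = 1.7/√20 = 0.3801.
Margin = 2.093 × 0.3801 = 0.7955; the interval is 2.6 ± 0.7955 = (1.80, 3.40).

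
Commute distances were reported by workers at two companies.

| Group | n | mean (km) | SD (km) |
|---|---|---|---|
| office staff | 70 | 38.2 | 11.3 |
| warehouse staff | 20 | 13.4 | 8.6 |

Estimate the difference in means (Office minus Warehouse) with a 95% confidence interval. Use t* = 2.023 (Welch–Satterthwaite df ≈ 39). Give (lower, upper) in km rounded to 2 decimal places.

(20.05, 29.55)

Standard errors of each mean: 11.3/√70 = 1.3506 and 8.6/√20 = 1.9230.
SE(x̄₁ − x̄₂) = √(1.3506² + 1.9230²) = 2.3499 for independent samples with unequal variances.
With t* = 2.023, the margin is 2.023 × 2.3499 = 4.7538.
x̄₁ − x̄₂ = 38.2 − 13.4 = 24.8000; the interval is 24.8000 ± 4.7538 = (20.05, 29.55).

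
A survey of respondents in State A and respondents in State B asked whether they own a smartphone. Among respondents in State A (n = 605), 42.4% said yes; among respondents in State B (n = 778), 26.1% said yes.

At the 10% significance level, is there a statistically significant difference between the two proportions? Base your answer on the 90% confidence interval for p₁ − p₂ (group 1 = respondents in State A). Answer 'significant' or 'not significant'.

significant

Each SE is √(p̂(1−p̂)/n): √(0.4240·0.5760/605) = 0.02009 and √(0.2610·0.7390/778) = 0.01575.
SE(p̂₁ − p̂₂) = √(SE₁² + SE₂²) = √(0.0004036081 + 0.0002480625) = 0.02553, since the two samples are independent.
At 90% confidence z* = 1.645; margin = 1.645 × 0.02553 = 0.04200.
The difference is 0.4240 − 0.2610 = 0.1630, so the interval is 0.1630 ± 0.04200 = (0.12100, 0.20500).
The interval (0.12100, 0.20500) does not contain 0, so the difference is significant.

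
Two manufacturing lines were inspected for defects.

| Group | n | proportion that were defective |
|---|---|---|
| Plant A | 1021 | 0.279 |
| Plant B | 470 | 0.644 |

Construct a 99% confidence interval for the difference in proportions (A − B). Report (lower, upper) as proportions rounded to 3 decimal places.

(-0.432, -0.298)

The two standard errors are √(0.2790×0.7210/1021) = 0.01404 and √(0.6440×0.3560/470) = 0.02209.
Because the samples are independent, SE_diff = √(0.01404² + 0.02209²) = 0.02617.
Using z* = 2.576 for 99%, ME = 2.576 × 0.02617 = 0.06741.
p̂₁ − p̂₂ = -0.3650; interval -0.3650 ± 0.06741 gives (-0.432, -0.298).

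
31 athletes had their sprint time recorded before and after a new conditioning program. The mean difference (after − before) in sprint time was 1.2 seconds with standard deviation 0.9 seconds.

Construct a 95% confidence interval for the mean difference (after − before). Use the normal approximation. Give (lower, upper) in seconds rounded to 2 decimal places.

Paired design: SE = s_d/√n = 0.9/√31 = 0.1616.
z* = 1.960; margin of error = 1.960 × 0.1616 = 0.3167.
1.2 ± 0.3167 → (0.88, 1.52).

(0.88, 1.52)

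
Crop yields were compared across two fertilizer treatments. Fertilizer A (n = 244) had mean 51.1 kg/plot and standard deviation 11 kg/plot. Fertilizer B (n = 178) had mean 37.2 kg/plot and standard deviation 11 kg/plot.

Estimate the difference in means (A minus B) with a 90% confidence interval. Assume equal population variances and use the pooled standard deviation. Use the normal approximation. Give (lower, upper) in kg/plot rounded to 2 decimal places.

(12.12, 15.68)

Pooled variance s_p² = [243·11² + 177·11²] / (244+178−2) = 121.0000, so s_p = 11.0000.
SE_diff = s_p·√(1/n₁ + 1/n₂) = 11.0000·√(1/244 + 1/178) = 1.0843.
z* = 1.645; margin = 1.645 × 1.0843 = 1.7837.
Difference = 51.1 − 37.2 = 13.9000.
13.9000 ± 1.7837 → (12.12, 15.68).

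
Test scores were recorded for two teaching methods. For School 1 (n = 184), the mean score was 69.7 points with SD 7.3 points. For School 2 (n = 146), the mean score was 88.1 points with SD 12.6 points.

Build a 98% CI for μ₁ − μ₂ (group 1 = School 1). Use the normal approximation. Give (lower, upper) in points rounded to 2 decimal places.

(-21.13, -15.67)

Standard errors of each mean: 7.3/√184 = 0.5382 and 12.6/√146 = 1.0428.
SE(x̄₁ − x̄₂) = √(0.5382² + 1.0428²) = 1.1735 for independent samples with unequal variances.
With z* = 2.326, the margin is 2.326 × 1.1735 = 2.7296.
x̄₁ − x̄₂ = 69.7 − 88.1 = -18.4000; the interval is -18.4000 ± 2.7296 = (-21.13, -15.67).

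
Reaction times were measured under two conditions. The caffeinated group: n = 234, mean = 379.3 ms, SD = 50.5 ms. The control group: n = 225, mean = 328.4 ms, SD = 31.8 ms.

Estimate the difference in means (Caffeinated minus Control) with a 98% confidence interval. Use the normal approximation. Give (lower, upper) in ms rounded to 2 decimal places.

Standard errors of each mean: 50.5/√234 = 3.3013 and 31.8/√225 = 2.1200.
SE(x̄₁ − x̄₂) = √(3.3013² + 2.1200²) = 3.9234 for independent samples with unequal variances.
With z* = 2.326, the margin is 2.326 × 3.9234 = 9.1258.
x̄₁ − x̄₂ = 379.3 − 328.4 = 50.9000; the interval is 50.9000 ± 9.1258 = (41.77, 60.03).

(41.77, 60.03)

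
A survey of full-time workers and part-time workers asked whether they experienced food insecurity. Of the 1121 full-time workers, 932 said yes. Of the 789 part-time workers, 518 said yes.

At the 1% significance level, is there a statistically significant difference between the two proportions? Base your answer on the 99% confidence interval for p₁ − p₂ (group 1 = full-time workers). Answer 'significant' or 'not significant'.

significant

First, p̂₁ = 932/1121 = 0.8314; p̂₂ = 518/789 = 0.6565.
The two standard errors are √(0.8314×0.1686/1121) = 0.01118 and √(0.6565×0.3435/789) = 0.01691.
Because the samples are independent, SE_diff = √(0.01118² + 0.01691²) = 0.02027.
Using z* = 2.576 for 99%, ME = 2.576 × 0.02027 = 0.05222.
p̂₁ − p̂₂ = 0.1749; interval 0.1749 ± 0.05222 gives (0.12268, 0.22712).
The interval (0.12268, 0.22712) does not contain 0, so the difference is significant.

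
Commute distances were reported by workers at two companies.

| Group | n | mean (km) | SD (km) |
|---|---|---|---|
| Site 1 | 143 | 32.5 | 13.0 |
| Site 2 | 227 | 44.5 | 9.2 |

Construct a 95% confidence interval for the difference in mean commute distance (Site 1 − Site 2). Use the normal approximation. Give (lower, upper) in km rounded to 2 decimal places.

(-14.44, -9.56)

SE₁ = s₁/√n₁ = 13.0/√143 = 1.0871; SE₂ = 9.2/√227 = 0.6106.
Independent samples, unequal variances: SE_diff = √(SE₁² + SE₂²) = √(1.18178641 + 0.37283236) = 1.2468.
z* = 1.960, so margin of error = 1.960 × 1.2468 = 2.4437.
Difference in means = 32.5 − 44.5 = -12.0000.
-12.0000 ± 2.4437 → (-14.44, -9.56).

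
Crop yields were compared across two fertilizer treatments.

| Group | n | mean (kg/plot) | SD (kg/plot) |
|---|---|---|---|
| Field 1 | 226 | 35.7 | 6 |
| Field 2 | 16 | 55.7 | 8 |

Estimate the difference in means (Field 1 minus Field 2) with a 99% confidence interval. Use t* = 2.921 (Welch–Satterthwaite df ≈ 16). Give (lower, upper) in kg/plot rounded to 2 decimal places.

(-25.96, -14.04)

SE₁ = s₁/√n₁ = 6/√226 = 0.3991; SE₂ = 8/√16 = 2.0000.
Independent samples, unequal variances: SE_diff = √(SE₁² + SE₂²) = √(0.15928081 + 4.0) = 2.0394.
t* = 2.921, so margin of error = 2.921 × 2.0394 = 5.9571.
Difference in means = 35.7 − 55.7 = -20.0000.
-20.0000 ± 5.9571 → (-25.96, -14.04).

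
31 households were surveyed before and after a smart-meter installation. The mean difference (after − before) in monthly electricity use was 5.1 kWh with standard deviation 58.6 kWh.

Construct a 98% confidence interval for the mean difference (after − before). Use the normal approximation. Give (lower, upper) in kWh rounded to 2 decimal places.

Paired design: SE = s_d/√n = 58.6/√31 = 10.5249.
z* = 2.326; margin of error = 2.326 × 10.5249 = 24.4809.
5.1 ± 24.4809 → (-19.38, 29.58).

(-19.38, 29.58)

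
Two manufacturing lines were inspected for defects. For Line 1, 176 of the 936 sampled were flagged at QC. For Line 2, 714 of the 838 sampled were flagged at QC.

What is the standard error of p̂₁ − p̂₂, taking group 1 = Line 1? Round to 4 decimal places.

0.0177

First, p̂₁ = 176/936 = 0.1880; p̂₂ = 714/838 = 0.8520.
The two standard errors are √(0.1880×0.8120/936) = 0.01277 and √(0.8520×0.1480/838) = 0.01227.
Because the samples are independent, SE_diff = √(0.01277² + 0.01227²) = 0.01771.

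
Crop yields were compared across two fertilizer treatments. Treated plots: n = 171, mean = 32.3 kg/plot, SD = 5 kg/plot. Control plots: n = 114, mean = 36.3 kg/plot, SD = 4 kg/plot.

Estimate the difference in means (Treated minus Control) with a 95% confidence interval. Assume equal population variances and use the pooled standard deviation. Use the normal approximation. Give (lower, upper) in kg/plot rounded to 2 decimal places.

s_p = √[((n₁−1)s₁² + (n₂−1)s₂²)/(n₁+n₂−2)] = √[(170·5² + 113·4²)/283] = 4.6267.
SE = 4.6267·√(1/171 + 1/114) = 0.5594.
With z* = 1.960, margin = 1.960 × 0.5594 = 1.0964.
x̄₁ − x̄₂ = 32.3 − 36.3 = -4.0000; interval -4.0000 ± 1.0964 = (-5.10, -2.90).

(-5.10, -2.90)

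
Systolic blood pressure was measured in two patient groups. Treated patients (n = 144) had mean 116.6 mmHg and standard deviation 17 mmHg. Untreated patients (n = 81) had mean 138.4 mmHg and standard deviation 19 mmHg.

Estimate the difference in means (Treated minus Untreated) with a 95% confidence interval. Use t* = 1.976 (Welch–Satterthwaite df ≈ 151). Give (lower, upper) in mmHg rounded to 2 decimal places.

Per-group SEs: s₁/√n₁ = 17/√144 = 1.4167, s₂/√n₂ = 19/√81 = 2.1111.
Unpooled SE of the difference: √(2.00703889 + 4.45674321) = 2.5424.
Margin of error = t* · SE = 1.976 × 2.5424 = 5.0238.
x̄₁ − x̄₂ = 116.6 − 138.4 = -21.8000.
CI: -21.8000 ± 5.0238 = (-26.82, -16.78).

(-26.82, -16.78)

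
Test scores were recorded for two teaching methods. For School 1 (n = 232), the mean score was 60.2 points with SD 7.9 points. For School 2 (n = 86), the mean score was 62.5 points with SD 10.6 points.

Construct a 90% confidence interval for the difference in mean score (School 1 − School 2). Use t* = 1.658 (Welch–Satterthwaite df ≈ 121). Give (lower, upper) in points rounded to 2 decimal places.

Standard errors of each mean: 7.9/√232 = 0.5187 and 10.6/√86 = 1.1430.
SE(x̄₁ − x̄₂) = √(0.5187² + 1.1430²) = 1.2552 for independent samples with unequal variances.
With t* = 1.658, the margin is 1.658 × 1.2552 = 2.0811.
x̄₁ − x̄₂ = 60.2 − 62.5 = -2.3000; the interval is -2.3000 ± 2.0811 = (-4.38, -0.22).

(-4.38, -0.22)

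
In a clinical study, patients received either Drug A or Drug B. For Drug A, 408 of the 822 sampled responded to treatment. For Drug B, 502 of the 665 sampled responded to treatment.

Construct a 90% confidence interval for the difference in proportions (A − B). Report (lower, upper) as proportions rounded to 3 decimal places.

Sample proportions: 408/822 = 0.4964, 502/665 = 0.7549.
Each SE is √(p̂(1−p̂)/n): √(0.4964·0.5036/822) = 0.01744 and √(0.7549·0.2451/665) = 0.01668.
SE(p̂₁ − p̂₂) = √(SE₁² + SE₂²) = √(0.0003041536 + 0.0002782224) = 0.02413, since the two samples are independent.
At 90% confidence z* = 1.645; margin = 1.645 × 0.02413 = 0.03969.
The difference is 0.4964 − 0.7549 = -0.2585, so the interval is -0.2585 ± 0.03969 = (-0.298, -0.219).

(-0.298, -0.219)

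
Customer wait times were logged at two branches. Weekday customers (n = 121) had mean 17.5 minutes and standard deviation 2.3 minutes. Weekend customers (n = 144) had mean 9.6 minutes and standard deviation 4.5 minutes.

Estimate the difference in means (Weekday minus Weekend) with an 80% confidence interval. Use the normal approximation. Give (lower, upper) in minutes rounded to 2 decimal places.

Standard errors of each mean: 2.3/√121 = 0.2091 and 4.5/√144 = 0.3750.
SE(x̄₁ − x̄₂) = √(0.2091² + 0.3750²) = 0.4294 for independent samples with unequal variances.
With z* = 1.282, the margin is 1.282 × 0.4294 = 0.5505.
x̄₁ − x̄₂ = 17.5 − 9.6 = 7.9000; the interval is 7.9000 ± 0.5505 = (7.35, 8.45).

(7.35, 8.45)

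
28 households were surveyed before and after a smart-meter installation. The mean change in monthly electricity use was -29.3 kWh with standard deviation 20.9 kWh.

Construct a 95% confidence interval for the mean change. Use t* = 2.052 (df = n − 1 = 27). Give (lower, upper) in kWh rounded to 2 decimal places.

This is a matched-pairs design, so SE = s_d/√n = 20.9/√28 = 3.9497.
Margin = 2.052 × 3.9497 = 8.1048; the interval is -29.3 ± 8.1048 = (-37.40, -21.20).

(-37.40, -21.20)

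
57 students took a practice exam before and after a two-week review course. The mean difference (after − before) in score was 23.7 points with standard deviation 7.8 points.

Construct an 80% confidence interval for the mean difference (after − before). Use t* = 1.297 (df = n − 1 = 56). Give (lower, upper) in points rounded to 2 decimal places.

(22.36, 25.04)

Paired design: SE = s_d/√n = 7.8/√57 = 1.0331.
t* = 1.297; margin of error = 1.297 × 1.0331 = 1.3399.
23.7 ± 1.3399 → (22.36, 25.04).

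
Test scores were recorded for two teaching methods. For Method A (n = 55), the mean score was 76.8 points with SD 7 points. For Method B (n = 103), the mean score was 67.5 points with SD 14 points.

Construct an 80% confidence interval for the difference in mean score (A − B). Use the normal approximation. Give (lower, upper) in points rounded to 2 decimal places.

(7.16, 11.44)

SE₁ = s₁/√n₁ = 7/√55 = 0.9439; SE₂ = 14/√103 = 1.3795.
Independent samples, unequal variances: SE_diff = √(SE₁² + SE₂²) = √(0.89094721 + 1.90302025) = 1.6715.
z* = 1.282, so margin of error = 1.282 × 1.6715 = 2.1429.
Difference in means = 76.8 − 67.5 = 9.3000.
9.3000 ± 2.1429 → (7.16, 11.44).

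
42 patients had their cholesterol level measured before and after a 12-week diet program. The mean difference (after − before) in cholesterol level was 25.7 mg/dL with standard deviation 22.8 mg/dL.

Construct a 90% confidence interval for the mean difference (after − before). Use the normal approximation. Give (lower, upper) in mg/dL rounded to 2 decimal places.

(19.91, 31.49)

Paired design: SE = s_d/√n = 22.8/√42 = 3.5181.
z* = 1.645; margin of error = 1.645 × 3.5181 = 5.7873.
25.7 ± 5.7873 → (19.91, 31.49).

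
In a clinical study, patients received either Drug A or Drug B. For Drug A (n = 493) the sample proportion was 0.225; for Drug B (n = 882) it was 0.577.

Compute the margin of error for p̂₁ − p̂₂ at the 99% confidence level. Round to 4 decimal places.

0.0647

Each SE is √(p̂(1−p̂)/n): √(0.2250·0.7750/493) = 0.01881 and √(0.5770·0.4230/882) = 0.01664.
SE(p̂₁ − p̂₂) = √(SE₁² + SE₂²) = √(0.0003538161 + 0.0002768896) = 0.02511, since the two samples are independent.
At 99% confidence z* = 2.576; margin = 2.576 × 0.02511 = 0.06468.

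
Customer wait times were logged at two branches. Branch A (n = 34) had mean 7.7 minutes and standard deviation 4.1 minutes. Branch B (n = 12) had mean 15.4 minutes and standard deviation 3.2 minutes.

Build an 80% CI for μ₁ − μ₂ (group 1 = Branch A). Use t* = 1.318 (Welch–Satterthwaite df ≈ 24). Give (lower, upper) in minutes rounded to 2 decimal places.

(-9.23, -6.17)

SE₁ = s₁/√n₁ = 4.1/√34 = 0.7031; SE₂ = 3.2/√12 = 0.9238.
Independent samples, unequal variances: SE_diff = √(SE₁² + SE₂²) = √(0.49434961 + 0.85340644) = 1.1609.
t* = 1.318, so margin of error = 1.318 × 1.1609 = 1.5301.
Difference in means = 7.7 − 15.4 = -7.7000.
-7.7000 ± 1.5301 → (-9.23, -6.17).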